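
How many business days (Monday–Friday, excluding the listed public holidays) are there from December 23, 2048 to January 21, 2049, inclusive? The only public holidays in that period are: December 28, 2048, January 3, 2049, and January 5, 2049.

December 23, 2048 is a Wednesday.
The range spans 30 days (inclusive of both endpoints).
30 = 7 × 4 + 2, so there are 4 full weeks plus 2 extra days.
Each full week contributes 5 weekdays (Mon–Fri): 4 × 5 = 20.
The 2 extra days are Wednesday, Thursday — 2 of them qualify.
Total: 20 + 2 = 22.
Holidays: December 28, 2048 (Mon); January 3, 2049 (Sun); January 5, 2049 (Tue).
2 of the 3 holidays fall on weekdays; the rest are weekends and were already excluded.
Business days: 22 − 2 = 20.

20 business days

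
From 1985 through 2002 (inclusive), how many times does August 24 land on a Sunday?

2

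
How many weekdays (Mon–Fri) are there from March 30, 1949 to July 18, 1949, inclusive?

79 weekdays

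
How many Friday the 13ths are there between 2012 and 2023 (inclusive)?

22

Friday-the-13ths by year:
2012: Jan, Apr, Jul
2013: Sep, Dec
2014: Jun
2015: Feb, Mar, Nov
2016: May
2017: Jan, Oct
2018: Apr, Jul
2019: Sep, Dec
2020: Mar, Nov
2021: Aug
2022: May
2023: Jan, Oct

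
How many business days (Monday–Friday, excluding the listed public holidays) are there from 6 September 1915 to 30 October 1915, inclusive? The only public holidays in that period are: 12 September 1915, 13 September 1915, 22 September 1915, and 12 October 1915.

37 business days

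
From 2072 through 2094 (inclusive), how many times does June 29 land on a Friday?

3

Day of week of June 29 in each year:
2072: Wed, 2073: Thu, 2074: Fri ✓, 2075: Sat, 2076: Mon, 2077: Tue, 2078: Wed, 2079: Thu, 2080: Sat, 2081: Sun, 2082: Mon, 2083: Tue, 2084: Thu, 2085: Fri ✓, 2086: Sat, 2087: Sun, 2088: Tue, 2089: Wed, 2090: Thu, 2091: Fri ✓, 2092: Sun, 2093: Mon, 2094: Tue
Fridays: 2074, 2085, 2091.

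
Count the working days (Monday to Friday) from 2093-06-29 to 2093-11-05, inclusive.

94

2093-06-29 is a Monday.
From 2093-06-29 to 2093-11-05 is 130 days inclusive.
130 = 7 × 18 + 4, so there are 18 full weeks plus 4 extra days.
Each full week contributes 5 weekdays (Mon–Fri): 18 × 5 = 90.
The 4 extra days are Mon, Tue, Wed, Thu — 4 of them qualify.
Total: 90 + 4 = 94.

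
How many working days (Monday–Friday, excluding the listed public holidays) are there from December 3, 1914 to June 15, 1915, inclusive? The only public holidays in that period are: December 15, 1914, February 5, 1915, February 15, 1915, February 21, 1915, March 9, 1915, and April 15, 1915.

December 3, 1914 is a Thursday.
From December 3, 1914 to June 15, 1915 is 195 days inclusive.
195 = 7 × 27 + 6, so there are 27 full weeks plus 6 extra days.
Each full week contributes 5 weekdays (Mon–Fri): 27 × 5 = 135.
The 6 extra days are Thursday, Friday, Saturday, Sunday, Monday, Tuesday — 4 of them qualify.
Total: 135 + 4 = 139.
Holidays: December 15, 1914 (Tue); February 5, 1915 (Fri); February 15, 1915 (Mon); February 21, 1915 (Sun); March 9, 1915 (Tue); April 15, 1915 (Thu).
5 of the 6 holidays fall on weekdays; the rest are weekends and were already excluded.
Business days: 139 − 5 = 134.

134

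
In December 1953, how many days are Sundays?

4

Dec 1, 1953 is a Tuesday.
That's 31 days from start to end, counting both.
31 = 7 × 4 + 3, so there are 4 full weeks plus 3 extra days.
Each full week contributes one Sunday: 4 so far.
The 3 extra days are Tuesday, Wednesday, Thursday — none qualify.
Total: 4 + 0 = 4.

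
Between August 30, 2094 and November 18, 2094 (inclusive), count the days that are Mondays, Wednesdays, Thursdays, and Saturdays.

August 30, 2094 is a Monday.
The range spans 81 days (inclusive of both endpoints).
81 = 7 × 11 + 4, so there are 11 full weeks plus 4 extra days.
Each full week contributes 4 days from the set (Mon, Wed, Thu, Sat): 11 × 4 = 44.
The 4 extra days are Monday, Tuesday, Wednesday, Thursday — 3 of them qualify.
Total: 44 + 3 = 47.

47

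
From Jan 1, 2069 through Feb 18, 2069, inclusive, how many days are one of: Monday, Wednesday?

Jan 1, 2069 is a Tuesday.
From Jan 1, 2069 to Feb 18, 2069 is 49 days inclusive.
49 = 7 × 7, so the span is exactly 7 full weeks.
Each full week contributes 2 days from the set (Mon, Wed): 7 × 2 = 14.

14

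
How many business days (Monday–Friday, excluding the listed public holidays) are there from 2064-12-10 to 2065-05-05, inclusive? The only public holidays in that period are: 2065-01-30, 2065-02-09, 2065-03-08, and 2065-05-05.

2064-12-10 is a Wednesday.
From 2064-12-10 to 2065-05-05 is 147 days inclusive.
147 = 7 × 21, so the span is exactly 21 full weeks.
Each full week contributes 5 weekdays (Mon–Fri): 21 × 5 = 105.
Total: 105.
Holidays: 2065-01-30 (Fri); 2065-02-09 (Mon); 2065-03-08 (Sun); 2065-05-05 (Tue).
3 of the 4 holidays fall on weekdays; the rest are weekends and were already excluded.
Business days: 105 − 3 = 102.

102 business days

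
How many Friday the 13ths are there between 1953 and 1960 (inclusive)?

Friday-the-13ths by year:
1953: Feb, Mar, Nov
1954: Aug
1955: May
1956: Jan, Apr, Jul
1957: Sep, Dec
1958: Jun
1959: Feb, Mar, Nov
1960: May

15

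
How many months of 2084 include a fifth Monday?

A month has five Mondays exactly when Monday falls within its first (length − 28) days.
Jan: 31 days, starts Sat → 5 of Sat, Sun, Mon ✓
Feb: 29 days, starts Tue → 5 of Tue
Mar: 31 days, starts Wed → 5 of Wed, Thu, Fri
Apr: 30 days, starts Sat → 5 of Sat, Sun
May: 31 days, starts Mon → 5 of Mon, Tue, Wed ✓
Jun: 30 days, starts Thu → 5 of Thu, Fri
Jul: 31 days, starts Sat → 5 of Sat, Sun, Mon ✓
Aug: 31 days, starts Tue → 5 of Tue, Wed, Thu
Sep: 30 days, starts Fri → 5 of Fri, Sat
Oct: 31 days, starts Sun → 5 of Sun, Mon, Tue ✓
Nov: 30 days, starts Wed → 5 of Wed, Thu
Dec: 31 days, starts Fri → 5 of Fri, Sat, Sun
Months with five Mondays: Jan, May, Jul, Oct.

4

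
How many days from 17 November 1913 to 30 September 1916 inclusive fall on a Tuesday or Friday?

300

17 November 1913 is a Monday.
From 17 November 1913 to 30 September 1916 is 1049 days inclusive.
1049 = 7 × 149 + 6, so there are 149 full weeks plus 6 extra days.
Each full week contributes 2 days from the set (Tue, Fri): 149 × 2 = 298.
The 6 extra days are Mon, Tue, Wed, Thu, Fri, Sat — 2 of them qualify.
Total: 298 + 2 = 300.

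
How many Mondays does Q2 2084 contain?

13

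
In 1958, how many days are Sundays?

52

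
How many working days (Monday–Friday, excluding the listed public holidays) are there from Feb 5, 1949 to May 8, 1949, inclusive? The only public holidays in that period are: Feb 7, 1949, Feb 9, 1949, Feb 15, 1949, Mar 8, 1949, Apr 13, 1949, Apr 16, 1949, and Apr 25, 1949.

59 working days

Feb 5, 1949 is a Saturday.
The range spans 93 days (inclusive of both endpoints).
93 = 7 × 13 + 2, so there are 13 full weeks plus 2 extra days.
Each full week contributes 5 weekdays (Mon–Fri): 13 × 5 = 65.
The 2 extra days are Saturday, Sunday — none qualify.
Total: 65 + 0 = 65.
Holidays: Feb 7, 1949 (Mon); Feb 9, 1949 (Wed); Feb 15, 1949 (Tue); Mar 8, 1949 (Tue); Apr 13, 1949 (Wed); Apr 16, 1949 (Sat); Apr 25, 1949 (Mon).
6 of the 7 holidays fall on weekdays; the rest are weekends and were already excluded.
Business days: 65 − 6 = 59.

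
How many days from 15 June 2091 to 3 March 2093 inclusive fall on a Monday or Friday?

180

15 June 2091 is a Friday.
The range spans 628 days (inclusive of both endpoints).
628 = 7 × 89 + 5, so there are 89 full weeks plus 5 extra days.
Each full week contributes 2 days from the set (Mon, Fri): 89 × 2 = 178.
The 5 extra days are Fri, Sat, Sun, Mon, Tue — 2 of them qualify.
Total: 178 + 2 = 180.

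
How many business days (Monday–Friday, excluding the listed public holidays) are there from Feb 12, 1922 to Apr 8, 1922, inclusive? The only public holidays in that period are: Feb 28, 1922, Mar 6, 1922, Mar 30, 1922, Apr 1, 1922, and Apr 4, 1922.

36

Feb 12, 1922 is a Sunday.
From Feb 12, 1922 to Apr 8, 1922 is 56 days inclusive.
56 = 7 × 8, so the span is exactly 8 full weeks.
Each full week contributes 5 weekdays (Mon–Fri): 8 × 5 = 40.
Holidays: Feb 28, 1922 (Tue); Mar 6, 1922 (Mon); Mar 30, 1922 (Thu); Apr 1, 1922 (Sat); Apr 4, 1922 (Tue).
4 of the 5 holidays fall on weekdays; the rest are weekends and were already excluded.
Business days: 40 − 4 = 36.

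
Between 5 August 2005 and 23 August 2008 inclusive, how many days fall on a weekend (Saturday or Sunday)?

319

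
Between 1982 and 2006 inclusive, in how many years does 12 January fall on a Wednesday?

Day of week of January 12 in each year:
1982: Tue, 1983: Wed ✓, 1984: Thu, 1985: Sat, 1986: Sun, 1987: Mon, 1988: Tue, 1989: Thu, 1990: Fri, 1991: Sat, 1992: Sun, 1993: Tue, 1994: Wed ✓, 1995: Thu, 1996: Fri, 1997: Sun, 1998: Mon, 1999: Tue, 2000: Wed ✓, 2001: Fri, 2002: Sat, 2003: Sun, 2004: Mon, 2005: Wed ✓, 2006: Thu
Wednesdays: 1983, 1994, 2000, 2005.

4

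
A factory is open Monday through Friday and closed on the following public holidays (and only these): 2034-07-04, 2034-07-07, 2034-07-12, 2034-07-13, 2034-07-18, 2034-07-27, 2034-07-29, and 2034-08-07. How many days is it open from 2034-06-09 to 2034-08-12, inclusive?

39 business days

2034-06-09 is a Friday.
From 2034-06-09 to 2034-08-12 is 65 days inclusive.
65 = 7 × 9 + 2, so there are 9 full weeks plus 2 extra days.
Each full week contributes 5 weekdays (Mon–Fri): 9 × 5 = 45.
The 2 extra days are Fri, Sat — 1 of them qualifies.
Total: 45 + 1 = 46.
Holidays: 2034-07-04 (Tue); 2034-07-07 (Fri); 2034-07-12 (Wed); 2034-07-13 (Thu); 2034-07-18 (Tue); 2034-07-27 (Thu); 2034-07-29 (Sat); 2034-08-07 (Mon).
7 of the 8 holidays fall on weekdays; the rest are weekends and were already excluded.
Business days: 46 − 7 = 39.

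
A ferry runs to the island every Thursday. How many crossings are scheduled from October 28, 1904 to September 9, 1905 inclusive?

October 28, 1904 is a Friday.
The range spans 317 days (inclusive of both endpoints).
317 = 7 × 45 + 2, so there are 45 full weeks plus 2 extra days.
Each full week contributes one Thursday: 45 so far.
The 2 extra days are Friday, Saturday — none qualify.
Total: 45 + 0 = 45.

45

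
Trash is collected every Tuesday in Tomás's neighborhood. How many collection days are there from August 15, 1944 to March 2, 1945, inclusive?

29 Tuesdays

August 15, 1944 is a Tuesday.
From August 15, 1944 to March 2, 1945 is 200 days inclusive.
200 = 7 × 28 + 4, so there are 28 full weeks plus 4 extra days.
Each full week contributes one Tuesday: 28 so far.
The 4 extra days are Tuesday, Wednesday, Thursday, Friday — 1 of them qualifies.
Total: 28 + 1 = 29.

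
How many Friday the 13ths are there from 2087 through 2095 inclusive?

14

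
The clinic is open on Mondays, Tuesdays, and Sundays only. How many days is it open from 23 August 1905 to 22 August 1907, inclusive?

312

23 August 1905 is a Wednesday.
The range spans 730 days (inclusive of both endpoints).
730 = 7 × 104 + 2, so there are 104 full weeks plus 2 extra days.
Each full week contributes 3 days from the set (Mon, Tue, Sun): 104 × 3 = 312.
The 2 extra days are Wed, Thu — none qualify.
Total: 312 + 0 = 312.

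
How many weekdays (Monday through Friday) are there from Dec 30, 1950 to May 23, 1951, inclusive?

Dec 30, 1950 is a Saturday.
That's 145 days from start to end, counting both.
145 = 7 × 20 + 5, so there are 20 full weeks plus 5 extra days.
Each full week contributes 5 weekdays (Mon–Fri): 20 × 5 = 100.
The 5 extra days are Sat, Sun, Mon, Tue, Wed — 3 of them qualify.
Total: 100 + 3 = 103.

103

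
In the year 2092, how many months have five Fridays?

4

A month has five Fridays exactly when Friday falls within its first (length − 28) days.
Jan: 31 days, starts Tue → 5 of Tue, Wed, Thu
Feb: 29 days, starts Fri → 5 of Fri ✓
Mar: 31 days, starts Sat → 5 of Sat, Sun, Mon
Apr: 30 days, starts Tue → 5 of Tue, Wed
May: 31 days, starts Thu → 5 of Thu, Fri, Sat ✓
Jun: 30 days, starts Sun → 5 of Sun, Mon
Jul: 31 days, starts Tue → 5 of Tue, Wed, Thu
Aug: 31 days, starts Fri → 5 of Fri, Sat, Sun ✓
Sep: 30 days, starts Mon → 5 of Mon, Tue
Oct: 31 days, starts Wed → 5 of Wed, Thu, Fri ✓
Nov: 30 days, starts Sat → 5 of Sat, Sun
Dec: 31 days, starts Mon → 5 of Mon, Tue, Wed
Months with five Fridays: Feb, May, Aug, Oct.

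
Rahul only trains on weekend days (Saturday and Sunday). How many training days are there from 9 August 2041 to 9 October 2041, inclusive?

18

9 August 2041 is a Friday.
That's 62 days from start to end, counting both.
62 = 7 × 8 + 6, so there are 8 full weeks plus 6 extra days.
Each full week contributes 2 weekend days (Sat, Sun): 8 × 2 = 16.
The 6 extra days are Friday, Saturday, Sunday, Monday, Tuesday, Wednesday — 2 of them qualify.
Total: 16 + 2 = 18.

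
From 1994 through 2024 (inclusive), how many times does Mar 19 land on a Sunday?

5

Day of week of March 19 in each year:
1994: Sat, 1995: Sun ✓, 1996: Tue, 1997: Wed, 1998: Thu, 1999: Fri, 2000: Sun ✓, 2001: Mon, 2002: Tue, 2003: Wed, 2004: Fri, 2005: Sat, 2006: Sun ✓, 2007: Mon, 2008: Wed, 2009: Thu, 2010: Fri, 2011: Sat, 2012: Mon, 2013: Tue, 2014: Wed, 2015: Thu, 2016: Sat, 2017: Sun ✓, 2018: Mon, 2019: Tue, 2020: Thu, 2021: Fri, 2022: Sat, 2023: Sun ✓, 2024: Tue
Sundays: 1995, 2000, 2006, 2017, 2023.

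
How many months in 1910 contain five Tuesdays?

A month has five Tuesdays exactly when Tuesday falls within its first (length − 28) days.
Jan: 31 days, starts Sat → 5 of Sat, Sun, Mon
Feb: 28 days, starts Tue → 5 of (none)
Mar: 31 days, starts Tue → 5 of Tue, Wed, Thu ✓
Apr: 30 days, starts Fri → 5 of Fri, Sat
May: 31 days, starts Sun → 5 of Sun, Mon, Tue ✓
Jun: 30 days, starts Wed → 5 of Wed, Thu
Jul: 31 days, starts Fri → 5 of Fri, Sat, Sun
Aug: 31 days, starts Mon → 5 of Mon, Tue, Wed ✓
Sep: 30 days, starts Thu → 5 of Thu, Fri
Oct: 31 days, starts Sat → 5 of Sat, Sun, Mon
Nov: 30 days, starts Tue → 5 of Tue, Wed ✓
Dec: 31 days, starts Thu → 5 of Thu, Fri, Sat
Months with five Tuesdays: Mar, May, Aug, Nov.

4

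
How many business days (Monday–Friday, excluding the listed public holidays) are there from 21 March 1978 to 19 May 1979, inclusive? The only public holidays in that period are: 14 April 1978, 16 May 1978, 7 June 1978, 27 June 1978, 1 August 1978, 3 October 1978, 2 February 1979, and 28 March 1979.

296

21 March 1978 is a Tuesday.
From 21 March 1978 to 19 May 1979 is 425 days inclusive.
425 = 7 × 60 + 5, so there are 60 full weeks plus 5 extra days.
Each full week contributes 5 weekdays (Mon–Fri): 60 × 5 = 300.
The 5 extra days are Tue, Wed, Thu, Fri, Sat — 4 of them qualify.
Total: 300 + 4 = 304.
Holidays: 14 April 1978 (Fri); 16 May 1978 (Tue); 7 June 1978 (Wed); 27 June 1978 (Tue); 1 August 1978 (Tue); 3 October 1978 (Tue); 2 February 1979 (Fri); 28 March 1979 (Wed).
All 8 holidays fall on weekdays, so subtract 8.
Business days: 304 − 8 = 296.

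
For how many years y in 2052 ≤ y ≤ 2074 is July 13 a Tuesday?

3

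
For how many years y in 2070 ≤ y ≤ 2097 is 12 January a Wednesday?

Day of week of January 12 in each year:
2070: Sun, 2071: Mon, 2072: Tue, 2073: Thu, 2074: Fri, 2075: Sat, 2076: Sun, 2077: Tue, 2078: Wed ✓, 2079: Thu, 2080: Fri, 2081: Sun, 2082: Mon, 2083: Tue, 2084: Wed ✓, 2085: Fri, 2086: Sat, 2087: Sun, 2088: Mon, 2089: Wed ✓, 2090: Thu, 2091: Fri, 2092: Sat, 2093: Mon, 2094: Tue, 2095: Wed ✓, 2096: Thu, 2097: Sat
Wednesdays: 2078, 2084, 2089, 2095.

4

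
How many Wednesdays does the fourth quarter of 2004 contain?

October 1, 2004 is a Friday.
From October 1, 2004 to December 31, 2004 is 92 days inclusive.
92 = 7 × 13 + 1, so there are 13 full weeks plus 1 extra day.
Each full week contributes one Wednesday: 13 so far.
The 1 extra day is Friday — none qualify.
Total: 13 + 0 = 13.

13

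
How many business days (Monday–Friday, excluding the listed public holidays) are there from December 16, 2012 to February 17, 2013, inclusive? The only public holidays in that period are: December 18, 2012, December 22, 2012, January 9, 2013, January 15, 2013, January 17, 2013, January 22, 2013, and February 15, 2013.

December 16, 2012 is a Sunday.
That's 64 days from start to end, counting both.
64 = 7 × 9 + 1, so there are 9 full weeks plus 1 extra day.
Each full week contributes 5 weekdays (Mon–Fri): 9 × 5 = 45.
The 1 extra day is Sunday — none qualify.
Total: 45 + 0 = 45.
Holidays: December 18, 2012 (Tue); December 22, 2012 (Sat); January 9, 2013 (Wed); January 15, 2013 (Tue); January 17, 2013 (Thu); January 22, 2013 (Tue); February 15, 2013 (Fri).
6 of the 7 holidays fall on weekdays; the rest are weekends and were already excluded.
Business days: 45 − 6 = 39.

39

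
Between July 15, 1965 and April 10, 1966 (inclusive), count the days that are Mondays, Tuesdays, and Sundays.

115

July 15, 1965 is a Thursday.
The range spans 270 days (inclusive of both endpoints).
270 = 7 × 38 + 4, so there are 38 full weeks plus 4 extra days.
Each full week contributes 3 days from the set (Mon, Tue, Sun): 38 × 3 = 114.
The 4 extra days are Thursday, Friday, Saturday, Sunday — 1 of them qualifies.
Total: 114 + 1 = 115.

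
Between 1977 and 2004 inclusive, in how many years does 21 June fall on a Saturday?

4

Day of week of June 21 in each year:
1977: Tue, 1978: Wed, 1979: Thu, 1980: Sat ✓, 1981: Sun, 1982: Mon, 1983: Tue, 1984: Thu, 1985: Fri, 1986: Sat ✓, 1987: Sun, 1988: Tue, 1989: Wed, 1990: Thu, 1991: Fri, 1992: Sun, 1993: Mon, 1994: Tue, 1995: Wed, 1996: Fri, 1997: Sat ✓, 1998: Sun, 1999: Mon, 2000: Wed, 2001: Thu, 2002: Fri, 2003: Sat ✓, 2004: Mon
Saturdays: 1980, 1986, 1997, 2003.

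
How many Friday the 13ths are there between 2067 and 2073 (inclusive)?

13

Friday-the-13ths by year:
2067: May
2068: Jan, Apr, Jul
2069: Sep, Dec
2070: Jun
2071: Feb, Mar, Nov
2072: May
2073: Jan, Oct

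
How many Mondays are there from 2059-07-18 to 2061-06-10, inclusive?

99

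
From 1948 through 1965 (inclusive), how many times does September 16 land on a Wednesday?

3

Day of week of September 16 in each year:
1948: Thu, 1949: Fri, 1950: Sat, 1951: Sun, 1952: Tue, 1953: Wed ✓, 1954: Thu, 1955: Fri, 1956: Sun, 1957: Mon, 1958: Tue, 1959: Wed ✓, 1960: Fri, 1961: Sat, 1962: Sun, 1963: Mon, 1964: Wed ✓, 1965: Thu
Wednesdays: 1953, 1959, 1964.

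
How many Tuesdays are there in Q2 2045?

13

2045-04-01 is a Saturday.
The range spans 91 days (inclusive of both endpoints).
91 = 7 × 13, so the span is exactly 13 full weeks.
Each full week contributes one Tuesday: 13 so far.
Total: 13.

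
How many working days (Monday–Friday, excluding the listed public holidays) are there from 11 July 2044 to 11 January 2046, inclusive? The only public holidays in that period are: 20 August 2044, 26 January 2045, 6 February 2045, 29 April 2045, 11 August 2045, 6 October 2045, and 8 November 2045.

11 July 2044 is a Monday.
From 11 July 2044 to 11 January 2046 is 550 days inclusive.
550 = 7 × 78 + 4, so there are 78 full weeks plus 4 extra days.
Each full week contributes 5 weekdays (Mon–Fri): 78 × 5 = 390.
The 4 extra days are Monday, Tuesday, Wednesday, Thursday — 4 of them qualify.
Total: 390 + 4 = 394.
Holidays: 20 August 2044 (Sat); 26 January 2045 (Thu); 6 February 2045 (Mon); 29 April 2045 (Sat); 11 August 2045 (Fri); 6 October 2045 (Fri); 8 November 2045 (Wed).
5 of the 7 holidays fall on weekdays; the rest are weekends and were already excluded.
Business days: 394 − 5 = 389.

389 working days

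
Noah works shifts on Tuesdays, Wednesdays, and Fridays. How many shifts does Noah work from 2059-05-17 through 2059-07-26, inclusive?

2059-05-17 is a Saturday.
From 2059-05-17 to 2059-07-26 is 71 days inclusive.
71 = 7 × 10 + 1, so there are 10 full weeks plus 1 extra day.
Each full week contributes 3 days from the set (Tue, Wed, Fri): 10 × 3 = 30.
The 1 extra day is Sat — none qualify.
Total: 30 + 0 = 30.

30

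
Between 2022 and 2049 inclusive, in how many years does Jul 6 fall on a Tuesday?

4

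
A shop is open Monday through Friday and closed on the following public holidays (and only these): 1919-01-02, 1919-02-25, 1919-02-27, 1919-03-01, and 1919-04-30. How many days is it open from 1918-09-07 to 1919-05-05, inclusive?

167

1918-09-07 is a Saturday.
That's 241 days from start to end, counting both.
241 = 7 × 34 + 3, so there are 34 full weeks plus 3 extra days.
Each full week contributes 5 weekdays (Mon–Fri): 34 × 5 = 170.
The 3 extra days are Sat, Sun, Mon — 1 of them qualifies.
Total: 170 + 1 = 171.
Holidays: 1919-01-02 (Thu); 1919-02-25 (Tue); 1919-02-27 (Thu); 1919-03-01 (Sat); 1919-04-30 (Wed).
4 of the 5 holidays fall on weekdays; the rest are weekends and were already excluded.
Business days: 171 − 4 = 167.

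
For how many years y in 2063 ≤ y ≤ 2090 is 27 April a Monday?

4

Day of week of April 27 in each year:
2063: Fri, 2064: Sun, 2065: Mon ✓, 2066: Tue, 2067: Wed, 2068: Fri, 2069: Sat, 2070: Sun, 2071: Mon ✓, 2072: Wed, 2073: Thu, 2074: Fri, 2075: Sat, 2076: Mon ✓, 2077: Tue, 2078: Wed, 2079: Thu, 2080: Sat, 2081: Sun, 2082: Mon ✓, 2083: Tue, 2084: Thu, 2085: Fri, 2086: Sat, 2087: Sun, 2088: Tue, 2089: Wed, 2090: Thu
Mondays: 2065, 2071, 2076, 2082.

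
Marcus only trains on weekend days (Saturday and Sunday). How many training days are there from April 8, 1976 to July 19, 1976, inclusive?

30

April 8, 1976 is a Thursday.
That's 103 days from start to end, counting both.
103 = 7 × 14 + 5, so there are 14 full weeks plus 5 extra days.
Each full week contributes 2 weekend days (Sat, Sun): 14 × 2 = 28.
The 5 extra days are Thursday, Friday, Saturday, Sunday, Monday — 2 of them qualify.
Total: 28 + 2 = 30.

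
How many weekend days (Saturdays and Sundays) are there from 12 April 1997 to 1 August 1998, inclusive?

137

12 April 1997 is a Saturday.
That's 477 days from start to end, counting both.
477 = 7 × 68 + 1, so there are 68 full weeks plus 1 extra day.
Each full week contributes 2 weekend days (Sat, Sun): 68 × 2 = 136.
The 1 extra day is Saturday — 1 of them qualifies.
Total: 136 + 1 = 137.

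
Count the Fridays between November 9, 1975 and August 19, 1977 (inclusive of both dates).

November 9, 1975 is a Sunday.
That's 650 days from start to end, counting both.
650 = 7 × 92 + 6, so there are 92 full weeks plus 6 extra days.
Each full week contributes one Friday: 92 so far.
The 6 extra days are Sun, Mon, Tue, Wed, Thu, Fri — 1 of them qualifies.
Total: 92 + 1 = 93.

93 Fridays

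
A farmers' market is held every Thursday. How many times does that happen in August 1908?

4

Aug 1, 1908 is a Saturday.
That's 31 days from start to end, counting both.
31 = 7 × 4 + 3, so there are 4 full weeks plus 3 extra days.
Each full week contributes one Thursday: 4 so far.
The 3 extra days are Sat, Sun, Mon — none qualify.
Total: 4 + 0 = 4.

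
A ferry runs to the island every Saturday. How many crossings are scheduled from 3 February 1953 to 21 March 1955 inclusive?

111 Saturdays

3 February 1953 is a Tuesday.
The range spans 777 days (inclusive of both endpoints).
777 = 7 × 111, so the span is exactly 111 full weeks.
Each full week contributes one Saturday: 111 so far.
Total: 111.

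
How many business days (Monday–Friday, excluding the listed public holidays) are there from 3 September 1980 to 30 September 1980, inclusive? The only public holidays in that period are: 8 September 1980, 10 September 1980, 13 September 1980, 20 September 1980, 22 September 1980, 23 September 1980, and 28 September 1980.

16

3 September 1980 is a Wednesday.
From 3 September 1980 to 30 September 1980 is 28 days inclusive.
28 = 7 × 4, so the span is exactly 4 full weeks.
Each full week contributes 5 weekdays (Mon–Fri): 4 × 5 = 20.
Total: 20.
Holidays: 8 September 1980 (Mon); 10 September 1980 (Wed); 13 September 1980 (Sat); 20 September 1980 (Sat); 22 September 1980 (Mon); 23 September 1980 (Tue); 28 September 1980 (Sun).
4 of the 7 holidays fall on weekdays; the rest are weekends and were already excluded.
Business days: 20 − 4 = 16.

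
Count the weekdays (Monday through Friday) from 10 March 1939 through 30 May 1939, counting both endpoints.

10 March 1939 is a Friday.
The range spans 82 days (inclusive of both endpoints).
82 = 7 × 11 + 5, so there are 11 full weeks plus 5 extra days.
Each full week contributes 5 weekdays (Mon–Fri): 11 × 5 = 55.
The 5 extra days are Friday, Saturday, Sunday, Monday, Tuesday — 3 of them qualify.
Total: 55 + 3 = 58.

58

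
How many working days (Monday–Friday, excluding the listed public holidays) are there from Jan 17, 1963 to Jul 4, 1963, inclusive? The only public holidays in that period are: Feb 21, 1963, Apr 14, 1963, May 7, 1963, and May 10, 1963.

118 working days

Jan 17, 1963 is a Thursday.
The range spans 169 days (inclusive of both endpoints).
169 = 7 × 24 + 1, so there are 24 full weeks plus 1 extra day.
Each full week contributes 5 weekdays (Mon–Fri): 24 × 5 = 120.
The 1 extra day is Thursday — 1 of them qualifies.
Total: 120 + 1 = 121.
Holidays: Feb 21, 1963 (Thu); Apr 14, 1963 (Sun); May 7, 1963 (Tue); May 10, 1963 (Fri).
3 of the 4 holidays fall on weekdays; the rest are weekends and were already excluded.
Business days: 121 − 3 = 118.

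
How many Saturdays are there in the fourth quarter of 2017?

13

2017-10-01 is a Sunday.
From 2017-10-01 to 2017-12-31 is 92 days inclusive.
92 = 7 × 13 + 1, so there are 13 full weeks plus 1 extra day.
Each full week contributes one Saturday: 13 so far.
The 1 extra day is Sunday — none qualify.
Total: 13 + 0 = 13.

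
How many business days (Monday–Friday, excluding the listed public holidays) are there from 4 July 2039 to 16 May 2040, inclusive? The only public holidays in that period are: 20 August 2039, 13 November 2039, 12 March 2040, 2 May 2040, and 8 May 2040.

225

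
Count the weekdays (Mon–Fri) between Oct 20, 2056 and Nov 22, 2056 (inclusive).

24 weekdays

Oct 20, 2056 is a Friday.
The range spans 34 days (inclusive of both endpoints).
34 = 7 × 4 + 6, so there are 4 full weeks plus 6 extra days.
Each full week contributes 5 weekdays (Mon–Fri): 4 × 5 = 20.
The 6 extra days are Fri, Sat, Sun, Mon, Tue, Wed — 4 of them qualify.
Total: 20 + 4 = 24.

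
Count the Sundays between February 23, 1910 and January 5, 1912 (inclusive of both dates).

February 23, 1910 is a Wednesday.
The range spans 682 days (inclusive of both endpoints).
682 = 7 × 97 + 3, so there are 97 full weeks plus 3 extra days.
Each full week contributes one Sunday: 97 so far.
The 3 extra days are Wednesday, Thursday, Friday — none qualify.
Total: 97 + 0 = 97.

97 Sundays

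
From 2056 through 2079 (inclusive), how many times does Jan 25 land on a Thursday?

Day of week of January 25 in each year:
2056: Tue, 2057: Thu ✓, 2058: Fri, 2059: Sat, 2060: Sun, 2061: Tue, 2062: Wed, 2063: Thu ✓, 2064: Fri, 2065: Sun, 2066: Mon, 2067: Tue, 2068: Wed, 2069: Fri, 2070: Sat, 2071: Sun, 2072: Mon, 2073: Wed, 2074: Thu ✓, 2075: Fri, 2076: Sat, 2077: Mon, 2078: Tue, 2079: Wed
Thursdays: 2057, 2063, 2074.

3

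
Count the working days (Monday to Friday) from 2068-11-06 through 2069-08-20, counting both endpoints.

206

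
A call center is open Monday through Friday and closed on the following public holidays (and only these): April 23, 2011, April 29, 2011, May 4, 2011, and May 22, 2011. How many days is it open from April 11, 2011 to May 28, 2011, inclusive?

33

April 11, 2011 is a Monday.
From April 11, 2011 to May 28, 2011 is 48 days inclusive.
48 = 7 × 6 + 6, so there are 6 full weeks plus 6 extra days.
Each full week contributes 5 weekdays (Mon–Fri): 6 × 5 = 30.
The 6 extra days are Mon, Tue, Wed, Thu, Fri, Sat — 5 of them qualify.
Total: 30 + 5 = 35.
Holidays: April 23, 2011 (Sat); April 29, 2011 (Fri); May 4, 2011 (Wed); May 22, 2011 (Sun).
2 of the 4 holidays fall on weekdays; the rest are weekends and were already excluded.
Business days: 35 − 2 = 33.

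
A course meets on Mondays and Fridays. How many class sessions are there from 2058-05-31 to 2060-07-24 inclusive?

2058-05-31 is a Friday.
From 2058-05-31 to 2060-07-24 is 786 days inclusive.
786 = 7 × 112 + 2, so there are 112 full weeks plus 2 extra days.
Each full week contributes 2 days from the set (Mon, Fri): 112 × 2 = 224.
The 2 extra days are Friday, Saturday — 1 of them qualifies.
Total: 224 + 1 = 225.

225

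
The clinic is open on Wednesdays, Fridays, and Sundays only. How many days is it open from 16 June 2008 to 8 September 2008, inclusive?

36

16 June 2008 is a Monday.
That's 85 days from start to end, counting both.
85 = 7 × 12 + 1, so there are 12 full weeks plus 1 extra day.
Each full week contributes 3 days from the set (Wed, Fri, Sun): 12 × 3 = 36.
The 1 extra day is Mon — none qualify.
Total: 36 + 0 = 36.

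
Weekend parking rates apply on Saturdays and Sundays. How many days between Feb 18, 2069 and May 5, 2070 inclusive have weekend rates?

126

Feb 18, 2069 is a Monday.
The range spans 442 days (inclusive of both endpoints).
442 = 7 × 63 + 1, so there are 63 full weeks plus 1 extra day.
Each full week contributes 2 weekend days (Sat, Sun): 63 × 2 = 126.
The 1 extra day is Monday — none qualify.
Total: 126 + 0 = 126.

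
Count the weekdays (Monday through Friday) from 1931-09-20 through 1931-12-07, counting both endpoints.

1931-09-20 is a Sunday.
The range spans 79 days (inclusive of both endpoints).
79 = 7 × 11 + 2, so there are 11 full weeks plus 2 extra days.
Each full week contributes 5 weekdays (Mon–Fri): 11 × 5 = 55.
The 2 extra days are Sunday, Monday — 1 of them qualifies.
Total: 55 + 1 = 56.

56 weekdays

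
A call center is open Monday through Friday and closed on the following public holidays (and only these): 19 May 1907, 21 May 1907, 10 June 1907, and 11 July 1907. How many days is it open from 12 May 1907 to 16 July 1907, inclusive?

12 May 1907 is a Sunday.
From 12 May 1907 to 16 July 1907 is 66 days inclusive.
66 = 7 × 9 + 3, so there are 9 full weeks plus 3 extra days.
Each full week contributes 5 weekdays (Mon–Fri): 9 × 5 = 45.
The 3 extra days are Sunday, Monday, Tuesday — 2 of them qualify.
Total: 45 + 2 = 47.
Holidays: 19 May 1907 (Sun); 21 May 1907 (Tue); 10 June 1907 (Mon); 11 July 1907 (Thu).
3 of the 4 holidays fall on weekdays; the rest are weekends and were already excluded.
Business days: 47 − 3 = 44.

44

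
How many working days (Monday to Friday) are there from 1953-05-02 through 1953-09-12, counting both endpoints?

1953-05-02 is a Saturday.
That's 134 days from start to end, counting both.
134 = 7 × 19 + 1, so there are 19 full weeks plus 1 extra day.
Each full week contributes 5 weekdays (Mon–Fri): 19 × 5 = 95.
The 1 extra day is Saturday — none qualify.
Total: 95 + 0 = 95.

95 weekdays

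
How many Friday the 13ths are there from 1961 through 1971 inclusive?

19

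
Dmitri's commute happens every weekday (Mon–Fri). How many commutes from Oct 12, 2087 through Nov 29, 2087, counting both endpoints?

Oct 12, 2087 is a Sunday.
From Oct 12, 2087 to Nov 29, 2087 is 49 days inclusive.
49 = 7 × 7, so the span is exactly 7 full weeks.
Each full week contributes 5 weekdays (Mon–Fri): 7 × 5 = 35.

35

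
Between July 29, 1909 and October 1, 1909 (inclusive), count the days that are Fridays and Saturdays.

July 29, 1909 is a Thursday.
The range spans 65 days (inclusive of both endpoints).
65 = 7 × 9 + 2, so there are 9 full weeks plus 2 extra days.
Each full week contributes 2 days from the set (Fri, Sat): 9 × 2 = 18.
The 2 extra days are Thu, Fri — 1 of them qualifies.
Total: 18 + 1 = 19.

19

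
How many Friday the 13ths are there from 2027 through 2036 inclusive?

15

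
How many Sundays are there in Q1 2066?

13

Jan 1, 2066 is a Friday.
The range spans 90 days (inclusive of both endpoints).
90 = 7 × 12 + 6, so there are 12 full weeks plus 6 extra days.
Each full week contributes one Sunday: 12 so far.
The 6 extra days are Friday, Saturday, Sunday, Monday, Tuesday, Wednesday — 1 of them qualifies.
Total: 12 + 1 = 13.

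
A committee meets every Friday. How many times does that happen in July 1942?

Jul 1, 1942 is a Wednesday.
The range spans 31 days (inclusive of both endpoints).
31 = 7 × 4 + 3, so there are 4 full weeks plus 3 extra days.
Each full week contributes one Friday: 4 so far.
The 3 extra days are Wed, Thu, Fri — 1 of them qualifies.
Total: 4 + 1 = 5.

5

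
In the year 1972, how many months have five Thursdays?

A month has five Thursdays exactly when Thursday falls within its first (length − 28) days.
Jan: 31 days, starts Sat → 5 of Sat, Sun, Mon
Feb: 29 days, starts Tue → 5 of Tue
Mar: 31 days, starts Wed → 5 of Wed, Thu, Fri ✓
Apr: 30 days, starts Sat → 5 of Sat, Sun
May: 31 days, starts Mon → 5 of Mon, Tue, Wed
Jun: 30 days, starts Thu → 5 of Thu, Fri ✓
Jul: 31 days, starts Sat → 5 of Sat, Sun, Mon
Aug: 31 days, starts Tue → 5 of Tue, Wed, Thu ✓
Sep: 30 days, starts Fri → 5 of Fri, Sat
Oct: 31 days, starts Sun → 5 of Sun, Mon, Tue
Nov: 30 days, starts Wed → 5 of Wed, Thu ✓
Dec: 31 days, starts Fri → 5 of Fri, Sat, Sun
Months with five Thursdays: Mar, Jun, Aug, Nov.

4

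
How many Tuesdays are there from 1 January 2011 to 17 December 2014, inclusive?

207 Tuesdays

1 January 2011 is a Saturday.
From 1 January 2011 to 17 December 2014 is 1447 days inclusive.
1447 = 7 × 206 + 5, so there are 206 full weeks plus 5 extra days.
Each full week contributes one Tuesday: 206 so far.
The 5 extra days are Saturday, Sunday, Monday, Tuesday, Wednesday — 1 of them qualifies.
Total: 206 + 1 = 207.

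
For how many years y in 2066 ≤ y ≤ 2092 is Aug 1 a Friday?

4

Day of week of August 1 in each year:
2066: Sun, 2067: Mon, 2068: Wed, 2069: Thu, 2070: Fri ✓, 2071: Sat, 2072: Mon, 2073: Tue, 2074: Wed, 2075: Thu, 2076: Sat, 2077: Sun, 2078: Mon, 2079: Tue, 2080: Thu, 2081: Fri ✓, 2082: Sat, 2083: Sun, 2084: Tue, 2085: Wed, 2086: Thu, 2087: Fri ✓, 2088: Sun, 2089: Mon, 2090: Tue, 2091: Wed, 2092: Fri ✓
Fridays: 2070, 2081, 2087, 2092.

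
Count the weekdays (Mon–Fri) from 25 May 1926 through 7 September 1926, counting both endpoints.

76 weekdays

25 May 1926 is a Tuesday.
That's 106 days from start to end, counting both.
106 = 7 × 15 + 1, so there are 15 full weeks plus 1 extra day.
Each full week contributes 5 weekdays (Mon–Fri): 15 × 5 = 75.
The 1 extra day is Tuesday — 1 of them qualifies.
Total: 75 + 1 = 76.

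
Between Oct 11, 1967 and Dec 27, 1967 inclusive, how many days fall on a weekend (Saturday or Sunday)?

Oct 11, 1967 is a Wednesday.
That's 78 days from start to end, counting both.
78 = 7 × 11 + 1, so there are 11 full weeks plus 1 extra day.
Each full week contributes 2 weekend days (Sat, Sun): 11 × 2 = 22.
The 1 extra day is Wednesday — none qualify.
Total: 22 + 0 = 22.

22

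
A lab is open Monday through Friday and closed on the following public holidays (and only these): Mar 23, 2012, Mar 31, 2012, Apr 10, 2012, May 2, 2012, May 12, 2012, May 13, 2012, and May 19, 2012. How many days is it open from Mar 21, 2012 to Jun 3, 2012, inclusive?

50 working days

Mar 21, 2012 is a Wednesday.
From Mar 21, 2012 to Jun 3, 2012 is 75 days inclusive.
75 = 7 × 10 + 5, so there are 10 full weeks plus 5 extra days.
Each full week contributes 5 weekdays (Mon–Fri): 10 × 5 = 50.
The 5 extra days are Wednesday, Thursday, Friday, Saturday, Sunday — 3 of them qualify.
Total: 50 + 3 = 53.
Holidays: Mar 23, 2012 (Fri); Mar 31, 2012 (Sat); Apr 10, 2012 (Tue); May 2, 2012 (Wed); May 12, 2012 (Sat); May 13, 2012 (Sun); May 19, 2012 (Sat).
3 of the 7 holidays fall on weekdays; the rest are weekends and were already excluded.
Business days: 53 − 3 = 50.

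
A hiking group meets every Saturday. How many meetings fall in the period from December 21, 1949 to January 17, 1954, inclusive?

December 21, 1949 is a Wednesday.
From December 21, 1949 to January 17, 1954 is 1489 days inclusive.
1489 = 7 × 212 + 5, so there are 212 full weeks plus 5 extra days.
Each full week contributes one Saturday: 212 so far.
The 5 extra days are Wednesday, Thursday, Friday, Saturday, Sunday — 1 of them qualifies.
Total: 212 + 1 = 213.

213 Saturdays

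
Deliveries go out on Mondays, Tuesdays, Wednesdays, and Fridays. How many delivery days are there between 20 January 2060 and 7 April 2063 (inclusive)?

20 January 2060 is a Tuesday.
That's 1174 days from start to end, counting both.
1174 = 7 × 167 + 5, so there are 167 full weeks plus 5 extra days.
Each full week contributes 4 days from the set (Mon, Tue, Wed, Fri): 167 × 4 = 668.
The 5 extra days are Tue, Wed, Thu, Fri, Sat — 3 of them qualify.
Total: 668 + 3 = 671.

671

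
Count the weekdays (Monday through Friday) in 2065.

261 weekdays

Jan 1, 2065 is a Thursday.
From Jan 1, 2065 to Dec 31, 2065 is 365 days inclusive.
365 = 7 × 52 + 1, so there are 52 full weeks plus 1 extra day.
Each full week contributes 5 weekdays (Mon–Fri): 52 × 5 = 260.
The 1 extra day is Thursday — 1 of them qualifies.
Total: 260 + 1 = 261.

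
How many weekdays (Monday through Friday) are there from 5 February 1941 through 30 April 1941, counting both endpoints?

5 February 1941 is a Wednesday.
That's 85 days from start to end, counting both.
85 = 7 × 12 + 1, so there are 12 full weeks plus 1 extra day.
Each full week contributes 5 weekdays (Mon–Fri): 12 × 5 = 60.
The 1 extra day is Wed — 1 of them qualifies.
Total: 60 + 1 = 61.

61 weekdays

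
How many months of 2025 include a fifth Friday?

4

A month has five Fridays exactly when Friday falls within its first (length − 28) days.
Jan: 31 days, starts Wed → 5 of Wed, Thu, Fri ✓
Feb: 28 days, starts Sat → 5 of (none)
Mar: 31 days, starts Sat → 5 of Sat, Sun, Mon
Apr: 30 days, starts Tue → 5 of Tue, Wed
May: 31 days, starts Thu → 5 of Thu, Fri, Sat ✓
Jun: 30 days, starts Sun → 5 of Sun, Mon
Jul: 31 days, starts Tue → 5 of Tue, Wed, Thu
Aug: 31 days, starts Fri → 5 of Fri, Sat, Sun ✓
Sep: 30 days, starts Mon → 5 of Mon, Tue
Oct: 31 days, starts Wed → 5 of Wed, Thu, Fri ✓
Nov: 30 days, starts Sat → 5 of Sat, Sun
Dec: 31 days, starts Mon → 5 of Mon, Tue, Wed
Months with five Fridays: Jan, May, Aug, Oct.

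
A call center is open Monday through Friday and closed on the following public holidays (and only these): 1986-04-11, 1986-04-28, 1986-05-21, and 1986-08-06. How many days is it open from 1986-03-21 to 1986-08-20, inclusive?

105 business days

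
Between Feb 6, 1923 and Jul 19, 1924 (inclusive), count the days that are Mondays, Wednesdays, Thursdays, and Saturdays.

Feb 6, 1923 is a Tuesday.
The range spans 530 days (inclusive of both endpoints).
530 = 7 × 75 + 5, so there are 75 full weeks plus 5 extra days.
Each full week contributes 4 days from the set (Mon, Wed, Thu, Sat): 75 × 4 = 300.
The 5 extra days are Tue, Wed, Thu, Fri, Sat — 3 of them qualify.
Total: 300 + 3 = 303.

303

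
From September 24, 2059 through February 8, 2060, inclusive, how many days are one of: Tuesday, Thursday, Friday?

59

September 24, 2059 is a Wednesday.
That's 138 days from start to end, counting both.
138 = 7 × 19 + 5, so there are 19 full weeks plus 5 extra days.
Each full week contributes 3 days from the set (Tue, Thu, Fri): 19 × 3 = 57.
The 5 extra days are Wednesday, Thursday, Friday, Saturday, Sunday — 2 of them qualify.
Total: 57 + 2 = 59.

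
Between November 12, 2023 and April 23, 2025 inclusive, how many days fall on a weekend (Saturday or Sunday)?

151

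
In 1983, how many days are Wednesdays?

January 1, 1983 is a Saturday.
From January 1, 1983 to December 31, 1983 is 365 days inclusive.
365 = 7 × 52 + 1, so there are 52 full weeks plus 1 extra day.
Each full week contributes one Wednesday: 52 so far.
The 1 extra day is Sat — none qualify.
Total: 52 + 0 = 52.

52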